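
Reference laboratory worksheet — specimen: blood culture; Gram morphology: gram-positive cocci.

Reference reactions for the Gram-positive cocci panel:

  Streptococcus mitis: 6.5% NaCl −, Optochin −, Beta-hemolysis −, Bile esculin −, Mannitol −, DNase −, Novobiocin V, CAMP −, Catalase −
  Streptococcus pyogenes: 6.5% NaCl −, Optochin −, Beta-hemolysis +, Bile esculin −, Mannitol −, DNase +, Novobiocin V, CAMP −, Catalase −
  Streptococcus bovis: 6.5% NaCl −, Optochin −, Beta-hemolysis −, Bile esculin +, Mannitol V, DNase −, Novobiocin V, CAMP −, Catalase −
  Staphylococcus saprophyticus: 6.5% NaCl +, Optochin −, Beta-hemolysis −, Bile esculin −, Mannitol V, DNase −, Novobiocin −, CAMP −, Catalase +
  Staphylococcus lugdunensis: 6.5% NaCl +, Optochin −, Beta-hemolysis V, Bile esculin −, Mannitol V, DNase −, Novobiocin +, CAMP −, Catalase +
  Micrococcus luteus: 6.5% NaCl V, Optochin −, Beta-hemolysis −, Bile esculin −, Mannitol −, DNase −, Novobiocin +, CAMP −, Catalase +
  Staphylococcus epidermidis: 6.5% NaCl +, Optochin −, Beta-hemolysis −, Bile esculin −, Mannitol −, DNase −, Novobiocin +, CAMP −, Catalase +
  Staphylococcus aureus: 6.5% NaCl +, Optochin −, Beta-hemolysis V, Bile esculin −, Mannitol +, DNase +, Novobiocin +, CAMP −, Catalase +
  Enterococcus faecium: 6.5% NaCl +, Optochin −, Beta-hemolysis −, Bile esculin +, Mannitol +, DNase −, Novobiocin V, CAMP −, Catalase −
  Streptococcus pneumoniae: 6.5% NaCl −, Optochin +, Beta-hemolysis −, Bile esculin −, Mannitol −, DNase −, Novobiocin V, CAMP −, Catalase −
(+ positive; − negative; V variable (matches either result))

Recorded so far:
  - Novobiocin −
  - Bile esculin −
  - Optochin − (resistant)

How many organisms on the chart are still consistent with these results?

3

Optochin −: excludes Streptococcus pneumoniae — 9 left.
Bile esculin −: excludes Streptococcus bovis, Enterococcus faecium — 7 left.
Novobiocin −: excludes Staphylococcus lugdunensis, Micrococcus luteus, Staphylococcus epidermidis, Staphylococcus aureus — 3 left.
Still consistent: Staphylococcus saprophyticus, Streptococcus mitis, Streptococcus pyogenes.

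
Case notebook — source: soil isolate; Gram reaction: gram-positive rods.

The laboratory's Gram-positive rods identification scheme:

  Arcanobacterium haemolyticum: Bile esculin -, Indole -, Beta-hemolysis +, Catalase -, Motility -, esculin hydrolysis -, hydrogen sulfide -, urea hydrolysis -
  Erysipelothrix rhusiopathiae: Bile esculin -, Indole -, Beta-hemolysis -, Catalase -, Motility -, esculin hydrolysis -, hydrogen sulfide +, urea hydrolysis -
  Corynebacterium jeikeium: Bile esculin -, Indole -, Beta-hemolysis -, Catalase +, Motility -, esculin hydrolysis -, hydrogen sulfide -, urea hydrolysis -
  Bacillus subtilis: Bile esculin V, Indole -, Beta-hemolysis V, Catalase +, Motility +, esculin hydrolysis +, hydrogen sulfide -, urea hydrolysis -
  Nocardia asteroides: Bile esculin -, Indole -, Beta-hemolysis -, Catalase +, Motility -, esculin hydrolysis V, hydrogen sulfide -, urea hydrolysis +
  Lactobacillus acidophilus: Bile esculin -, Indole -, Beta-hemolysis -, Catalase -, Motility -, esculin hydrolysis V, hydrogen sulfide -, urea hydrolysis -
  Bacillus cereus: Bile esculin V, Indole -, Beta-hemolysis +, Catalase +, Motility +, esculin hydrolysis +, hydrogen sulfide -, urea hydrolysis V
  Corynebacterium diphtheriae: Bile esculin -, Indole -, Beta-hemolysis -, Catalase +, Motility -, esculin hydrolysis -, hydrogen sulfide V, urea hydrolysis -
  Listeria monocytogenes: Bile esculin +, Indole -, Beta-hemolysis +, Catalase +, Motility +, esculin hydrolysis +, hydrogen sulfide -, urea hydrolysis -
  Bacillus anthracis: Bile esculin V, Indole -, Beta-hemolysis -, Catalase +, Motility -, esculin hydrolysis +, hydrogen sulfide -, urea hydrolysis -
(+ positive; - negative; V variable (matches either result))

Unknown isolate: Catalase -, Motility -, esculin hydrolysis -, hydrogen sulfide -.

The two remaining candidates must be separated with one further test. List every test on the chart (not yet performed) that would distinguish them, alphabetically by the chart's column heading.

esculin hydrolysis -: excludes Bacillus subtilis, Bacillus cereus, Listeria monocytogenes, Bacillus anthracis — 6 left.
Motility -: all 6 remaining candidates are consistent.
Catalase -: excludes Corynebacterium jeikeium, Nocardia asteroides, Corynebacterium diphtheriae — 3 left.
hydrogen sulfide -: excludes Erysipelothrix rhusiopathiae — 2 left.
Two candidates remain: Arcanobacterium haemolyticum and Lactobacillus acidophilus.
  Bile esculin: - vs - — same for both, does not separate.
  Indole: - vs - — same for both, does not separate.
  Beta-hemolysis: Arcanobacterium haemolyticum +, Lactobacillus acidophilus - — discriminates.
  urea hydrolysis: - vs - — same for both, does not separate.

Beta-hemolysis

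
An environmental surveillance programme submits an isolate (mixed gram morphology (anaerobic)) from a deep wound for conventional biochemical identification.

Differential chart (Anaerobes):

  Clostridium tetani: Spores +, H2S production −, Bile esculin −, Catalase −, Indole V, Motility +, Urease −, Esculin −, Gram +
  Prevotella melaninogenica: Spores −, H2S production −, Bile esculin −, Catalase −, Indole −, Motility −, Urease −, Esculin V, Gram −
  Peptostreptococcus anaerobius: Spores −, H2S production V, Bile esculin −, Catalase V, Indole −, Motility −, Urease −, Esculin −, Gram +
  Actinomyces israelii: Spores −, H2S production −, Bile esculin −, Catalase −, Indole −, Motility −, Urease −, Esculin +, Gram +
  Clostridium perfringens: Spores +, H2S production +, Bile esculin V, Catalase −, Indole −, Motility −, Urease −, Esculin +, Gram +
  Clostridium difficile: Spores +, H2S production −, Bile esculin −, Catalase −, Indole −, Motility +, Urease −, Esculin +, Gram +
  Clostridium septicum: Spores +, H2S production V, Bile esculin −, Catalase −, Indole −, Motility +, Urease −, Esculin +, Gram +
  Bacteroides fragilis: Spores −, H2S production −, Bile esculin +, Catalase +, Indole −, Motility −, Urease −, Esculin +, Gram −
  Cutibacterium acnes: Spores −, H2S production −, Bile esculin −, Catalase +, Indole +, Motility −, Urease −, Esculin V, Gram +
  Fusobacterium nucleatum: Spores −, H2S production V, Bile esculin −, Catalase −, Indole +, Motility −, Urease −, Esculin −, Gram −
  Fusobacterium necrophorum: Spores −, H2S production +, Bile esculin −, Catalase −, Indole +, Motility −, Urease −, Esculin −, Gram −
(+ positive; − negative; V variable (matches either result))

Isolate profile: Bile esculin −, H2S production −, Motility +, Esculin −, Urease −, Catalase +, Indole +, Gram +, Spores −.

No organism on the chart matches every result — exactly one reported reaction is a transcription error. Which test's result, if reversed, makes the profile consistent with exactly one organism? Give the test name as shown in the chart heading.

Motility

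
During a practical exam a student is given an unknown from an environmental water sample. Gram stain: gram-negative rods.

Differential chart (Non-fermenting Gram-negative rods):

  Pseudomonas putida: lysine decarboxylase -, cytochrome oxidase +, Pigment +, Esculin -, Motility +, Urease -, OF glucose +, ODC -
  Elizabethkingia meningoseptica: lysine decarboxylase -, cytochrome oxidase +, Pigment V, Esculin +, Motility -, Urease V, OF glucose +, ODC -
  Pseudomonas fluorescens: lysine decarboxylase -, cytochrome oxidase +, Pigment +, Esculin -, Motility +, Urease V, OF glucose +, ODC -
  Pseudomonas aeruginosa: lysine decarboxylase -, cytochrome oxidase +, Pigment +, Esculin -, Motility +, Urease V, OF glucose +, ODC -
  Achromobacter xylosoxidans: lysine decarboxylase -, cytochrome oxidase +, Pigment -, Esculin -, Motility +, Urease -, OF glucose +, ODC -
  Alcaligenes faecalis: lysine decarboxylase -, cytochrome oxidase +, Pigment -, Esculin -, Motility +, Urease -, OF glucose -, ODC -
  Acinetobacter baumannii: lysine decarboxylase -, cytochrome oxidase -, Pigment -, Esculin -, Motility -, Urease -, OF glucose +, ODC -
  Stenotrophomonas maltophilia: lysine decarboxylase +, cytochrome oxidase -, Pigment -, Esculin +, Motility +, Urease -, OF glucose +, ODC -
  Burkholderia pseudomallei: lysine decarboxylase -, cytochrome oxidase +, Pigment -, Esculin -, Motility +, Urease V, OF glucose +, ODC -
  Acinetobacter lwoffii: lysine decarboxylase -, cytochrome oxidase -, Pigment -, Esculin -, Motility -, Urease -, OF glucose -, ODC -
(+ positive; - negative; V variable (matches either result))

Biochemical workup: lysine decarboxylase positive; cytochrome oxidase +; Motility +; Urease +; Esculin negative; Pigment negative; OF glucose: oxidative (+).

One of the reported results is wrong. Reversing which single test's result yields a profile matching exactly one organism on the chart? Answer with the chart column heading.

lysine decarboxylase

As reported, no row in the chart matches all 7 reactions.
Reversing lysine decarboxylase (to -) → unique match: Burkholderia pseudomallei.
Reversing Esculin → still no organism matches.
Reversing cytochrome oxidase → still no organism matches.
Reversing Urease → still no organism matches.
Reversing Motility → still no organism matches.
Reversing OF glucose → still no organism matches.
Reversing Pigment → still no organism matches.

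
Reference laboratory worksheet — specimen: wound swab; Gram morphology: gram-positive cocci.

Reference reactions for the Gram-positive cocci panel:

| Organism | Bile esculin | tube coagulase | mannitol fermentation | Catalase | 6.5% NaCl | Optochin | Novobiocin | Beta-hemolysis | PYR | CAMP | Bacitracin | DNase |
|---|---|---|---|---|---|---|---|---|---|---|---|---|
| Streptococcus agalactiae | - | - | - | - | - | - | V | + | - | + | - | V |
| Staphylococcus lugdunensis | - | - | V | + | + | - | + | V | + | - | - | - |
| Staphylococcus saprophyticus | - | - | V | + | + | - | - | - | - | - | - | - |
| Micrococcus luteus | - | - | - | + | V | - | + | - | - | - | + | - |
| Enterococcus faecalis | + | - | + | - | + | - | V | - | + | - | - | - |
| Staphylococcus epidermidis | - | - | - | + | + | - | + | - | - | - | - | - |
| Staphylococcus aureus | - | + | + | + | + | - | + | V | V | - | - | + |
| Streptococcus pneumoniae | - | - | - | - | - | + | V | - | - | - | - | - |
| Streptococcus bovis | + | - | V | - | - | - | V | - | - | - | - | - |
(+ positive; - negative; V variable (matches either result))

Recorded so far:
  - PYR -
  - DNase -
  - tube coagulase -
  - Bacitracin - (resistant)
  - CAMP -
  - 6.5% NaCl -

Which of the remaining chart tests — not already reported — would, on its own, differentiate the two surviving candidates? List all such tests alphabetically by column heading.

PYR -: excludes Staphylococcus lugdunensis, Enterococcus faecalis — 7 left.
DNase -: excludes Staphylococcus aureus — 6 left.
CAMP -: excludes Streptococcus agalactiae — 5 left.
tube coagulase -: all 5 remaining candidates are consistent.
Bacitracin -: excludes Micrococcus luteus — 4 left.
6.5% NaCl -: excludes Staphylococcus saprophyticus, Staphylococcus epidermidis — 2 left.
Two candidates remain: Streptococcus bovis and Streptococcus pneumoniae.
  Bile esculin: Streptococcus bovis +, Streptococcus pneumoniae - — discriminates.
  mannitol fermentation: V vs - — variable for at least one, does not separate.
  Catalase: - vs - — same for both, does not separate.
  Optochin: Streptococcus bovis -, Streptococcus pneumoniae + — discriminates.
  Novobiocin: V vs V — variable for at least one, does not separate.
  Beta-hemolysis: - vs - — same for both, does not separate.

Bile esculin, Optochin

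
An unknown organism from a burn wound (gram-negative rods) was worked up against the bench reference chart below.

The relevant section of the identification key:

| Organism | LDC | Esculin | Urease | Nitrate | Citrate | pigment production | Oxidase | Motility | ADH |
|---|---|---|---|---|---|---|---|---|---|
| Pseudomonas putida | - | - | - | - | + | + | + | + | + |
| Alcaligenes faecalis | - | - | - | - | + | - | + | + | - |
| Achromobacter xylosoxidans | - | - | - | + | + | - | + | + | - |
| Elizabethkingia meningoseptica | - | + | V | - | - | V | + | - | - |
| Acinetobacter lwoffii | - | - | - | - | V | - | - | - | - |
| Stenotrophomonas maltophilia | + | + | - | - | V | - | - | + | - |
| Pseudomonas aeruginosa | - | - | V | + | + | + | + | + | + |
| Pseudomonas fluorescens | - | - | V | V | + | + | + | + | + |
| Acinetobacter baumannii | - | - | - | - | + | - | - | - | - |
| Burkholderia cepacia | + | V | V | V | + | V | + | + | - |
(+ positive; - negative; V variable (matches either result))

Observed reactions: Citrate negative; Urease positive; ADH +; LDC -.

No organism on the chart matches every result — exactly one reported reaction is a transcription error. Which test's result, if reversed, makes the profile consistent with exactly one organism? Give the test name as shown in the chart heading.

As reported, no row in the chart matches all 4 reactions.
Reversing ADH (to -) → unique match: Elizabethkingia meningoseptica.
Reversing Urease → still no organism matches.
Reversing Citrate → 2 organisms match (not unique).
Reversing LDC → still no organism matches.

ADH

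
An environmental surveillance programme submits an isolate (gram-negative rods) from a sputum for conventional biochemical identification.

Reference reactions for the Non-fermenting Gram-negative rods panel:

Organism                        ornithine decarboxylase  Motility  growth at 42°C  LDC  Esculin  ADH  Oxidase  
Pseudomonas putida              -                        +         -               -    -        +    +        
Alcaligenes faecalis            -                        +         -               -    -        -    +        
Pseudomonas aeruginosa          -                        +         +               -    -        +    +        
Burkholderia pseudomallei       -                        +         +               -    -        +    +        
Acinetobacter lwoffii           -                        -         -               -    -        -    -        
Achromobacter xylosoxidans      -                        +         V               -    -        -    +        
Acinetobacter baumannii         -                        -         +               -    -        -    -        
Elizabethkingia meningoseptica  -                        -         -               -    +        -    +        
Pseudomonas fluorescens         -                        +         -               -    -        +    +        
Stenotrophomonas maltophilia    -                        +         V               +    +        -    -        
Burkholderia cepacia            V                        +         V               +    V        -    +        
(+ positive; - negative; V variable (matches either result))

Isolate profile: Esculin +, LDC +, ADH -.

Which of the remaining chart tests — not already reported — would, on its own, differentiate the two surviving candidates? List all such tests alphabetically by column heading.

ADH -: excludes Pseudomonas putida, Pseudomonas aeruginosa, Burkholderia pseudomallei, Pseudomonas fluorescens — 7 left.
Esculin +: excludes Alcaligenes faecalis, Acinetobacter lwoffii, Achromobacter xylosoxidans, Acinetobacter baumannii — 3 left.
LDC +: excludes Elizabethkingia meningoseptica — 2 left.
Two candidates remain: Burkholderia cepacia and Stenotrophomonas maltophilia.
  ornithine decarboxylase: V vs - — variable for at least one, does not separate.
  Motility: + vs + — same for both, does not separate.
  growth at 42°C: V vs V — variable for at least one, does not separate.
  Oxidase: Burkholderia cepacia +, Stenotrophomonas maltophilia - — discriminates.

Oxidase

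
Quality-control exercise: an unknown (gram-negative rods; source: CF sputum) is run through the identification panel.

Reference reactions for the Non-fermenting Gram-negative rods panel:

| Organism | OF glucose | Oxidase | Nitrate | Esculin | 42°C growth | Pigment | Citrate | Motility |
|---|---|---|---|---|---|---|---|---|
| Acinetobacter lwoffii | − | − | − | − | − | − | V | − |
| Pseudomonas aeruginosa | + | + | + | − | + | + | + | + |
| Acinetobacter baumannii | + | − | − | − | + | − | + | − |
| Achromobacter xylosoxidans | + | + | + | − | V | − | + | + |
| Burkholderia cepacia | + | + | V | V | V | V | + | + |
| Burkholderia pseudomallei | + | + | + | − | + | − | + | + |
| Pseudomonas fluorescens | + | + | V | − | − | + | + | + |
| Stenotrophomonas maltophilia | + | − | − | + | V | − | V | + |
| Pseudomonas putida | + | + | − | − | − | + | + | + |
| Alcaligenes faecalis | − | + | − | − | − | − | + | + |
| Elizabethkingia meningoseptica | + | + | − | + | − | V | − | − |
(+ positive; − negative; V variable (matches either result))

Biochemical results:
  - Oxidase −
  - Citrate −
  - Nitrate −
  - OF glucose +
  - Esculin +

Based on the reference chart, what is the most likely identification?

Stenotrophomonas maltophilia

Nitrate −: excludes Pseudomonas aeruginosa, Achromobacter xylosoxidans, Burkholderia pseudomallei — 8 left.
Citrate −: excludes 5 organisms — 3 left.
Esculin +: excludes Acinetobacter lwoffii — 2 left.
OF glucose +: all 2 remaining candidates are consistent.
Oxidase −: excludes Elizabethkingia meningoseptica — 1 left.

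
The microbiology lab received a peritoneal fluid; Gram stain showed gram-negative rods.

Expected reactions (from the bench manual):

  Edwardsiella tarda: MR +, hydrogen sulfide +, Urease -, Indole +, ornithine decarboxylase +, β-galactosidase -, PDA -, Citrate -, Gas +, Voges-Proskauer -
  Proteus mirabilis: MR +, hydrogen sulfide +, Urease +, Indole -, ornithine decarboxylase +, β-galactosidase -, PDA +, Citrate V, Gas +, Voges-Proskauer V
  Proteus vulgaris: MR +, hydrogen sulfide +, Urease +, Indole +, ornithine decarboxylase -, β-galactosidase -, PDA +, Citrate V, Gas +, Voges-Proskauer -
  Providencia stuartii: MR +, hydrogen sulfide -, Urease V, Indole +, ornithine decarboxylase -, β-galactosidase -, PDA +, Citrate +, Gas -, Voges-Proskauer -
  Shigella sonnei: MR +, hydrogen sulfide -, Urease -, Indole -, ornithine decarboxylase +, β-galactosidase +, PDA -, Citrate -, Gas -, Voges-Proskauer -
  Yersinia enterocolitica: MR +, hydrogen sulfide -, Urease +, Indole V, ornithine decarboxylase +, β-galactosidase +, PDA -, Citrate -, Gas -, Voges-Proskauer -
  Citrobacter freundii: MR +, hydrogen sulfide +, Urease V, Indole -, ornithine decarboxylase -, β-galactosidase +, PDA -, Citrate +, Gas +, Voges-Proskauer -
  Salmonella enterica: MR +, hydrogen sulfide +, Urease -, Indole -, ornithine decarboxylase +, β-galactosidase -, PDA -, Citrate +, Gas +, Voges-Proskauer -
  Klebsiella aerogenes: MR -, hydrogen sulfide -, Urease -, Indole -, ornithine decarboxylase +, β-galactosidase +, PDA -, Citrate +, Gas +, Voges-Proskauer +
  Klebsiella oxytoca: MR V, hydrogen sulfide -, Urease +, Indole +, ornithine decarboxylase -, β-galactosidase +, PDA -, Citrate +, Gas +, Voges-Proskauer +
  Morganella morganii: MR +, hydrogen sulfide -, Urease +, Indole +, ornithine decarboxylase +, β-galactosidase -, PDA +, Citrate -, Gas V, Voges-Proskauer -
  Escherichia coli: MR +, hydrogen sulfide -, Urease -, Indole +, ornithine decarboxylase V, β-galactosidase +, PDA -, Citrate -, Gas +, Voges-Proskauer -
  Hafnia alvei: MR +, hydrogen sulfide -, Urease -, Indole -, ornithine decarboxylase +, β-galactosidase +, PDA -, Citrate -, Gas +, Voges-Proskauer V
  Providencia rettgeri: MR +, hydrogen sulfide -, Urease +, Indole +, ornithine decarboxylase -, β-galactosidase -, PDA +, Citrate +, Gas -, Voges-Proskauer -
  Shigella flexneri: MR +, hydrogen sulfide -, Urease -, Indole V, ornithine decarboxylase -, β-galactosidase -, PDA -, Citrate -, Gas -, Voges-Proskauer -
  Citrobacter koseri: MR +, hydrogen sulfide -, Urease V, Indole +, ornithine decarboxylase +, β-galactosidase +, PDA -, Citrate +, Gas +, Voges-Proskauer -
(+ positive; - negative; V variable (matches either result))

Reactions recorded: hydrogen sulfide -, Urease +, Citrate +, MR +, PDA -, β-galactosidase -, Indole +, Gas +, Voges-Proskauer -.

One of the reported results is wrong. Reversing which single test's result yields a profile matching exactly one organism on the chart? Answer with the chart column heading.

As reported, no row in the chart matches all 9 reactions.
Reversing β-galactosidase (to +) → unique match: Citrobacter koseri.
Reversing hydrogen sulfide → still no organism matches.
Reversing MR → still no organism matches.
Reversing Indole → still no organism matches.
Reversing Gas → still no organism matches.
Reversing Urease → still no organism matches.
Reversing Citrate → still no organism matches.
Reversing PDA → still no organism matches.
Reversing Voges-Proskauer → still no organism matches.

β-galactosidase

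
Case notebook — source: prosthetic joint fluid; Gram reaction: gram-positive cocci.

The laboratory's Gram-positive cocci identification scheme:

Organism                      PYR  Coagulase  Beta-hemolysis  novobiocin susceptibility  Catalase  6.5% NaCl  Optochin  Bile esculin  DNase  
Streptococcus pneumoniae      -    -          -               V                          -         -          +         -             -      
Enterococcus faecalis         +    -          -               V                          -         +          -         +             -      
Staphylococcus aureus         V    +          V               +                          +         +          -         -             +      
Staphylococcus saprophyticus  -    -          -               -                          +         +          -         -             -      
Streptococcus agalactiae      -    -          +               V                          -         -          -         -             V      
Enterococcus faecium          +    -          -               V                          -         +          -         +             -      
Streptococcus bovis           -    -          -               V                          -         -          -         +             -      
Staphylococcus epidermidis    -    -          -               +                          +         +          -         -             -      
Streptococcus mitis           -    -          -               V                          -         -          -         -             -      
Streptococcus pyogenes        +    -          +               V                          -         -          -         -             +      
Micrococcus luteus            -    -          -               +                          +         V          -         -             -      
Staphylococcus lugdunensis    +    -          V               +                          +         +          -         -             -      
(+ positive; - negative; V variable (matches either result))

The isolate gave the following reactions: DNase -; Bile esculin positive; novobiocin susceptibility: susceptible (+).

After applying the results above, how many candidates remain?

3

Bile esculin +: excludes 9 organisms — 3 left.
DNase -: all 3 remaining candidates are consistent.
novobiocin susceptibility +: all 3 remaining candidates are consistent.
Still consistent: Enterococcus faecalis, Enterococcus faecium, Streptococcus bovis.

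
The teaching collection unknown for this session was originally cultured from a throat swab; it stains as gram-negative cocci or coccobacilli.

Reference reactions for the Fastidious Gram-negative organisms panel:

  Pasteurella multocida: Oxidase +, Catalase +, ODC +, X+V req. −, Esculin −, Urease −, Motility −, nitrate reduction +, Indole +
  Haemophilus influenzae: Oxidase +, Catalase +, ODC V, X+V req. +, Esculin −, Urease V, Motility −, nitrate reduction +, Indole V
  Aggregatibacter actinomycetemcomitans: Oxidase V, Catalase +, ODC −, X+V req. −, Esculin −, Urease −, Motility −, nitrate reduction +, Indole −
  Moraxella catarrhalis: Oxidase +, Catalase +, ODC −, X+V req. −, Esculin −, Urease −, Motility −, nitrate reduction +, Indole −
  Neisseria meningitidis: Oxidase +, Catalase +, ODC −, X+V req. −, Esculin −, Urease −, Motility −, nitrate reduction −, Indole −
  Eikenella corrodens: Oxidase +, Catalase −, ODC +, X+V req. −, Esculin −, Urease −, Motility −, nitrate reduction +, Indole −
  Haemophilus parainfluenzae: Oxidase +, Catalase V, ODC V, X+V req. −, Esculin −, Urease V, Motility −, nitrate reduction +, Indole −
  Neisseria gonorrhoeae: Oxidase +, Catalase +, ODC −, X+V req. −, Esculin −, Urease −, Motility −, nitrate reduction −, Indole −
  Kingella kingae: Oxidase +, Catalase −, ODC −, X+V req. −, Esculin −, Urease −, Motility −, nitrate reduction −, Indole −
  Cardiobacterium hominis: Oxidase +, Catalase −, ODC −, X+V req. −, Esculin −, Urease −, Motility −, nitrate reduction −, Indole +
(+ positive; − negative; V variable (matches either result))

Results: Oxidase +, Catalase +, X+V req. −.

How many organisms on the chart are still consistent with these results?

6

X+V req. −: excludes Haemophilus influenzae — 9 left.
Catalase +: excludes Eikenella corrodens, Kingella kingae, Cardiobacterium hominis — 6 left.
Oxidase +: all 6 remaining candidates are consistent.
Still consistent: Aggregatibacter actinomycetemcomitans, Haemophilus parainfluenzae, Moraxella catarrhalis, Neisseria gonorrhoeae, Neisseria meningitidis, Pasteurella multocida.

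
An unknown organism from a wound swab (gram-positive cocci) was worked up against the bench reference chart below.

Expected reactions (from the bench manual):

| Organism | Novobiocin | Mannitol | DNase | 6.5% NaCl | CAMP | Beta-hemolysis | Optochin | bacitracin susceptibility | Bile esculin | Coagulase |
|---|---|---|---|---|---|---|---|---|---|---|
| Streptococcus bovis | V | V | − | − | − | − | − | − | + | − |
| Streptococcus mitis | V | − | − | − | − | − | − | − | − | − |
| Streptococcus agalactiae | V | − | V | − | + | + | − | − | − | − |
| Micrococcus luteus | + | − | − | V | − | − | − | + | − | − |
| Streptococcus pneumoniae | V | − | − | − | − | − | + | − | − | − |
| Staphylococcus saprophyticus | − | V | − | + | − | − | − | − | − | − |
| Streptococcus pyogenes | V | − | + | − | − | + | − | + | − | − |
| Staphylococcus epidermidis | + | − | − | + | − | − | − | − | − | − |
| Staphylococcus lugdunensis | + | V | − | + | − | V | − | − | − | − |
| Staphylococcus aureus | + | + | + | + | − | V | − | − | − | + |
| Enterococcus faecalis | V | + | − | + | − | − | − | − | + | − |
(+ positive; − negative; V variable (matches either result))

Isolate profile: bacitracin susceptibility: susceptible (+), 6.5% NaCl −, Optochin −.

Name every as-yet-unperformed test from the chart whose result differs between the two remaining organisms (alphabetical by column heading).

Beta-hemolysis, DNase

6.5% NaCl −: excludes 5 organisms — 6 left.
bacitracin susceptibility +: excludes Streptococcus bovis, Streptococcus mitis, Streptococcus agalactiae, Streptococcus pneumoniae — 2 left.
Optochin −: all 2 remaining candidates are consistent.
Two candidates remain: Micrococcus luteus and Streptococcus pyogenes.
  Novobiocin: + vs V — variable for at least one, does not separate.
  Mannitol: − vs − — same for both, does not separate.
  DNase: Micrococcus luteus −, Streptococcus pyogenes + — discriminates.
  CAMP: − vs − — same for both, does not separate.
  Beta-hemolysis: Micrococcus luteus −, Streptococcus pyogenes + — discriminates.
  Bile esculin: − vs − — same for both, does not separate.
  Coagulase: − vs − — same for both, does not separate.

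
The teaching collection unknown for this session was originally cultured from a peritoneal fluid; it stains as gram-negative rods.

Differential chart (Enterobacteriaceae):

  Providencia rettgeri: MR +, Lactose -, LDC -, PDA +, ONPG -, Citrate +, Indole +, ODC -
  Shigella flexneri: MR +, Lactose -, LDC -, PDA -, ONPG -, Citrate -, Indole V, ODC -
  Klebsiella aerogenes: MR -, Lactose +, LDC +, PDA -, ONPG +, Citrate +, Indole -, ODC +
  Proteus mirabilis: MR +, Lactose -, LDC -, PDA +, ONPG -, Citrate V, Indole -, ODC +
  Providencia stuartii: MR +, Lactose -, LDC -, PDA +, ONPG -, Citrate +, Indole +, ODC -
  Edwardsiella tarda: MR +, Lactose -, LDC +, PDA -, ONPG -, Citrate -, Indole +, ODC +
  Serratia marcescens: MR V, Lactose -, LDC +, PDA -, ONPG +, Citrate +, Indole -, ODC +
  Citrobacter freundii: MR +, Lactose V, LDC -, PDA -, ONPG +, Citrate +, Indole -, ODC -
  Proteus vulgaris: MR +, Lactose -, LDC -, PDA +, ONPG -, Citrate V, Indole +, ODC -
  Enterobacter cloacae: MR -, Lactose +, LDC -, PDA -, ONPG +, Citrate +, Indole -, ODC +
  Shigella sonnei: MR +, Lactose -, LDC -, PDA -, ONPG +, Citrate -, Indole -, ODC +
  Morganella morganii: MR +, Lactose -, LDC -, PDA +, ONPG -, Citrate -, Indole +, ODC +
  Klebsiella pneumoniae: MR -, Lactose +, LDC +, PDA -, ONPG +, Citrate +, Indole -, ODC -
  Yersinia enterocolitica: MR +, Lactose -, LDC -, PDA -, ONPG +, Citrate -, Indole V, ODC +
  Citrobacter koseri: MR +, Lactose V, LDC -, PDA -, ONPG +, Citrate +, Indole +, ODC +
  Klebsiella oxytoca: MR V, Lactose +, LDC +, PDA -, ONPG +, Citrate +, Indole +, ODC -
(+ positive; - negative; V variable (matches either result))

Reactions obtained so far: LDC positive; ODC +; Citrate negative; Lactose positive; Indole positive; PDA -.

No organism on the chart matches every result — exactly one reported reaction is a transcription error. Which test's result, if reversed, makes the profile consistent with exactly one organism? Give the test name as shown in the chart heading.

As reported, no row in the chart matches all 6 reactions.
Reversing LDC → still no organism matches.
Reversing Indole → still no organism matches.
Reversing ODC → still no organism matches.
Reversing Lactose (to -) → unique match: Edwardsiella tarda.
Reversing PDA → still no organism matches.
Reversing Citrate → still no organism matches.

Lactose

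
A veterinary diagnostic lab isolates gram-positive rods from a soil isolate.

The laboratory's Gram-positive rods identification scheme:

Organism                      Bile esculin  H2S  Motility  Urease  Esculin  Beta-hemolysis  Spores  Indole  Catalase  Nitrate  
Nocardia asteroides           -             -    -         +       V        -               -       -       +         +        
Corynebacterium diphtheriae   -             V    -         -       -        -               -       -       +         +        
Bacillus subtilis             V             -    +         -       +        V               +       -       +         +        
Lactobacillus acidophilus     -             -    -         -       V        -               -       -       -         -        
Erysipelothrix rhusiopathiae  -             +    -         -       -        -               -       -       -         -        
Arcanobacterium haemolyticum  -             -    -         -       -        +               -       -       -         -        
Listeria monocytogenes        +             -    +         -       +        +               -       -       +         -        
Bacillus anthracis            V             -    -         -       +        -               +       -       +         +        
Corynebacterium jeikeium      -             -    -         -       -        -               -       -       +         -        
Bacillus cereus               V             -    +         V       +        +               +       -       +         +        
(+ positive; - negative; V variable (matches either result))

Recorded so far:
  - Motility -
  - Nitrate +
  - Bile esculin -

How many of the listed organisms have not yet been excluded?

3

Motility -: excludes Bacillus subtilis, Listeria monocytogenes, Bacillus cereus — 7 left.
Bile esculin -: all 7 remaining candidates are consistent.
Nitrate +: excludes Lactobacillus acidophilus, Erysipelothrix rhusiopathiae, Arcanobacterium haemolyticum, Corynebacterium jeikeium — 3 left.
Still consistent: Bacillus anthracis, Corynebacterium diphtheriae, Nocardia asteroides.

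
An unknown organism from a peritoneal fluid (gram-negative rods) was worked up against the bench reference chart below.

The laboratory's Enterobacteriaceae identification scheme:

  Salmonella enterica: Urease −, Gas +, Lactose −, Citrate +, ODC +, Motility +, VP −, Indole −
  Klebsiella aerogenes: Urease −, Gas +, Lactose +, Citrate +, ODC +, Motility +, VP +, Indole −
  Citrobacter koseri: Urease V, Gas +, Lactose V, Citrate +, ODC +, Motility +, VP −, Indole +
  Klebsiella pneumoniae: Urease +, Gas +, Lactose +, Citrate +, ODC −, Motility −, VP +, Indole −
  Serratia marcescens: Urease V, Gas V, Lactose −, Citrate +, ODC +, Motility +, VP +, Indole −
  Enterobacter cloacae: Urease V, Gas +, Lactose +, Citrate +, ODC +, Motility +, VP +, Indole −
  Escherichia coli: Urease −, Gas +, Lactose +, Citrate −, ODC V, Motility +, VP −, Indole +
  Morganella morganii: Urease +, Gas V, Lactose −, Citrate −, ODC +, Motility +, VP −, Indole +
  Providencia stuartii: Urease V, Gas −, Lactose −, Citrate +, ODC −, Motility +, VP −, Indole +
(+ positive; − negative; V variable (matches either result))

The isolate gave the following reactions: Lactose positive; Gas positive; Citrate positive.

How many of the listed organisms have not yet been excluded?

4

Gas +: excludes Providencia stuartii — 8 left.
Lactose +: excludes Salmonella enterica, Serratia marcescens, Morganella morganii — 5 left.
Citrate +: excludes Escherichia coli — 4 left.
Still consistent: Citrobacter koseri, Enterobacter cloacae, Klebsiella aerogenes, Klebsiella pneumoniae.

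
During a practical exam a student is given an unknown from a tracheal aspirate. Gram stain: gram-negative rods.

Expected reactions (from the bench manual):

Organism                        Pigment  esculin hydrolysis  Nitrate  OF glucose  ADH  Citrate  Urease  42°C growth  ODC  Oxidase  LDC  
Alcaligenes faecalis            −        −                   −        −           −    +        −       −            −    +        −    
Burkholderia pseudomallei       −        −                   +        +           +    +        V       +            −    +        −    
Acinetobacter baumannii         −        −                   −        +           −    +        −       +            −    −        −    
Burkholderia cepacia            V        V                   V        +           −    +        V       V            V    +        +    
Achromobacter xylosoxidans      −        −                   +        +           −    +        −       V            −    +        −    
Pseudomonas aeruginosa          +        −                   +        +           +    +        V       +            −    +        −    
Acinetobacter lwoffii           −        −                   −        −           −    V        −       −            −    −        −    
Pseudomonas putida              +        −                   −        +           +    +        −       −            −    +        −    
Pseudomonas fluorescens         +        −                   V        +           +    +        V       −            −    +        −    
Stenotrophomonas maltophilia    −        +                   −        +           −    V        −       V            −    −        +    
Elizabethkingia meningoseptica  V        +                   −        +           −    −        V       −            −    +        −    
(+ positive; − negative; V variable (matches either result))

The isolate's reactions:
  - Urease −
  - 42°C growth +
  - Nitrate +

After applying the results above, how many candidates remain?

Nitrate +: excludes 6 organisms — 5 left.
Urease −: all 5 remaining candidates are consistent.
42°C growth +: excludes Pseudomonas fluorescens — 4 left.
Still consistent: Achromobacter xylosoxidans, Burkholderia cepacia, Burkholderia pseudomallei, Pseudomonas aeruginosa.

4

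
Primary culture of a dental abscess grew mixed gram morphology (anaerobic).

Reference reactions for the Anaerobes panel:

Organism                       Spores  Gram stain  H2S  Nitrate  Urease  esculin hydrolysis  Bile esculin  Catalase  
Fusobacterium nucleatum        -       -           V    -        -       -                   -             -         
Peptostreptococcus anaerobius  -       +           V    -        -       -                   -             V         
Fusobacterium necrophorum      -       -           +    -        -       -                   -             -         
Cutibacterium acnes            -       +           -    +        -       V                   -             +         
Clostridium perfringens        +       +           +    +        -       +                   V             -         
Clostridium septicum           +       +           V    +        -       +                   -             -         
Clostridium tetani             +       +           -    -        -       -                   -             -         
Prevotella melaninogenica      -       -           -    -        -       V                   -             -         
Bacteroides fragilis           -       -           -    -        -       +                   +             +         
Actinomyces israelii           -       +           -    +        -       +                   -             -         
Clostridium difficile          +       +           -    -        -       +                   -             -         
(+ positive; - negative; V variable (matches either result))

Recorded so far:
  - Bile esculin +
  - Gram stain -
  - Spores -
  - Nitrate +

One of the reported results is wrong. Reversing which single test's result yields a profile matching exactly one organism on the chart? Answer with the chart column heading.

Nitrate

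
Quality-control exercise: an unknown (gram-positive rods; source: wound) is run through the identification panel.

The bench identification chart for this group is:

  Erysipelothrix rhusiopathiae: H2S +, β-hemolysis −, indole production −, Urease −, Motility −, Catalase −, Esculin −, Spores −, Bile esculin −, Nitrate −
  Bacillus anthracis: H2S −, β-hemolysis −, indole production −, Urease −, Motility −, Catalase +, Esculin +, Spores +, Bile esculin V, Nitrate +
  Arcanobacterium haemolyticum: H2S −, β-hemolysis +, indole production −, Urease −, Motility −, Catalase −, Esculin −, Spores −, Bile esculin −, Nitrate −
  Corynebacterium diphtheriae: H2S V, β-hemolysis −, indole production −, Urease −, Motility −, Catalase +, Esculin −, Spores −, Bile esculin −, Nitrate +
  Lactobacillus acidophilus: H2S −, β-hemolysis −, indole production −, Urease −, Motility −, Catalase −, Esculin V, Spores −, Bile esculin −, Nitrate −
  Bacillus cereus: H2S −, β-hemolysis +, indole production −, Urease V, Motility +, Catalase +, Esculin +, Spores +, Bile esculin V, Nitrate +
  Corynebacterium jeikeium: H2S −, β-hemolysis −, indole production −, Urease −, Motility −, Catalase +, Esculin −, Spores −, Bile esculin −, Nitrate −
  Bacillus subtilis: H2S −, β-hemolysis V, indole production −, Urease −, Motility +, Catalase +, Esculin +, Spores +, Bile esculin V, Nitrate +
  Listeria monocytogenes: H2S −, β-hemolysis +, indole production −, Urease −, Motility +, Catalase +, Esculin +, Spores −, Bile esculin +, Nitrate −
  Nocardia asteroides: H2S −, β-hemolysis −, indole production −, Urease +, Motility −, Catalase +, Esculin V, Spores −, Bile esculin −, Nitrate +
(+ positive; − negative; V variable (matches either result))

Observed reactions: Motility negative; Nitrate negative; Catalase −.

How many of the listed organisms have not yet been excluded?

Motility −: excludes Bacillus cereus, Bacillus subtilis, Listeria monocytogenes — 7 left.
Nitrate −: excludes Bacillus anthracis, Corynebacterium diphtheriae, Nocardia asteroides — 4 left.
Catalase −: excludes Corynebacterium jeikeium — 3 left.
Still consistent: Arcanobacterium haemolyticum, Erysipelothrix rhusiopathiae, Lactobacillus acidophilus.

3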